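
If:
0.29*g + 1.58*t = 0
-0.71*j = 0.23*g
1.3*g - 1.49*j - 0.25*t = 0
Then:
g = 0.00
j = 0.00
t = 0.00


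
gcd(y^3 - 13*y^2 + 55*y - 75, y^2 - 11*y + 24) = y - 3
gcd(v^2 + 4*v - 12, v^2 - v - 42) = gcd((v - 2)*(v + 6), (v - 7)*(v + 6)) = v + 6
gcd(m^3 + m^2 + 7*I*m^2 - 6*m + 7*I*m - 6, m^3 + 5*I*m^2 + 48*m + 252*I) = m + 6*I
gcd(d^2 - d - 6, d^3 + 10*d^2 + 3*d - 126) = d - 3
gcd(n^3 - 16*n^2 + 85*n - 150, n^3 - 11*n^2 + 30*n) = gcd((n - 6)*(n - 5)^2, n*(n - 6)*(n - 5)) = n^2 - 11*n + 30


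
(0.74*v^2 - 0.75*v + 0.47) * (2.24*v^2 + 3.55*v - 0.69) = 1.6576*v^4 + 0.947*v^3 - 2.1203*v^2 + 2.186*v - 0.3243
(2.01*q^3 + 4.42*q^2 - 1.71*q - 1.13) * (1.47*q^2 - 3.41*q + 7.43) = 2.9547*q^5 - 0.3567*q^4 - 2.6516*q^3 + 37.0106*q^2 - 8.852*q - 8.3959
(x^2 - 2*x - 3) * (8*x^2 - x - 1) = 8*x^4 - 17*x^3 - 23*x^2 + 5*x + 3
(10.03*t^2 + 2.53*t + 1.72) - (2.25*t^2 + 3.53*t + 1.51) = 7.78*t^2 - 1.0*t + 0.21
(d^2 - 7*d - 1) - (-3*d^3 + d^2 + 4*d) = 3*d^3 - 11*d - 1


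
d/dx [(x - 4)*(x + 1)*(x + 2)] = 3*x^2 - 2*x - 10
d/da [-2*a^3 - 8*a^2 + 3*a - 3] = -6*a^2 - 16*a + 3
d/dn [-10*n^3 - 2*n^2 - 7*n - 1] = -30*n^2 - 4*n - 7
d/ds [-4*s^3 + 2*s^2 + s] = -12*s^2 + 4*s + 1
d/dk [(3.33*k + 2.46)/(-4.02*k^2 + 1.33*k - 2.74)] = (13.3866*k^2 + 19.7784*k - 12.396)/(16.1604*k^4 - 10.6932*k^3 + 23.7985*k^2 - 7.2884*k + 7.5076)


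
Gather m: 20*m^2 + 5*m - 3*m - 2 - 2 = 20*m^2 + 2*m - 4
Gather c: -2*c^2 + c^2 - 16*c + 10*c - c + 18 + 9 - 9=-c^2 - 7*c + 18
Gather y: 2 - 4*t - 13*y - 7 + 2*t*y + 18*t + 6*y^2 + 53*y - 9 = 14*t + 6*y^2 + y*(2*t + 40) - 14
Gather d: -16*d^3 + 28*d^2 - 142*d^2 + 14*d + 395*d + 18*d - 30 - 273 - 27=-16*d^3 - 114*d^2 + 427*d - 330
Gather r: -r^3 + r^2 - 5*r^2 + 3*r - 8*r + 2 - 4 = -r^3 - 4*r^2 - 5*r - 2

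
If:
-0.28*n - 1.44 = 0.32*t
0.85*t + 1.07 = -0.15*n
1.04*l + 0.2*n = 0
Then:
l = 0.89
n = -4.64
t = -0.44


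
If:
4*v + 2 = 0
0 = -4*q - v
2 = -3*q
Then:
No Solution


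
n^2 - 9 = (n - 3)*(n + 3)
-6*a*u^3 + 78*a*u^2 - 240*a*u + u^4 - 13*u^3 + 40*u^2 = u*(-6*a + u)*(u - 8)*(u - 5)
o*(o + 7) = o^2 + 7*o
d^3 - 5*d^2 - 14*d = d*(d - 7)*(d + 2)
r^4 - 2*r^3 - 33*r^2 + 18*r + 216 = (r - 6)*(r - 3)*(r + 3)*(r + 4)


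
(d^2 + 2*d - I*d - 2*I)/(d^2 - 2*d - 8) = (d - I)/(d - 4)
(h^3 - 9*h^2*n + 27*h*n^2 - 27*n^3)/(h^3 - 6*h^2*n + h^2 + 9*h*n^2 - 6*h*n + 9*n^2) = (h - 3*n)/(h + 1)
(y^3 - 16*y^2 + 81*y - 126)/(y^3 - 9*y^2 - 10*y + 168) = (y - 3)/(y + 4)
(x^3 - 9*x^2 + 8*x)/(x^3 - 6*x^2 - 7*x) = (-x^2 + 9*x - 8)/(-x^2 + 6*x + 7)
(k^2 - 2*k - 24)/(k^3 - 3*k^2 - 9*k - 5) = (-k^2 + 2*k + 24)/(-k^3 + 3*k^2 + 9*k + 5)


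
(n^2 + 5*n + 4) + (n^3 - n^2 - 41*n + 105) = n^3 - 36*n + 109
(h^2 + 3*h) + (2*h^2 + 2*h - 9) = 3*h^2 + 5*h - 9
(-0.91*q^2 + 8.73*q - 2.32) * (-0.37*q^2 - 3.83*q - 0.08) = 0.3367*q^4 + 0.2552*q^3 - 32.5047*q^2 + 8.1872*q + 0.1856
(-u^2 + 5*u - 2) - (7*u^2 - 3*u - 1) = -8*u^2 + 8*u - 1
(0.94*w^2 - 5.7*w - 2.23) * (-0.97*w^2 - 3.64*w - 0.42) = -0.9118*w^4 + 2.1074*w^3 + 22.5163*w^2 + 10.5112*w + 0.9366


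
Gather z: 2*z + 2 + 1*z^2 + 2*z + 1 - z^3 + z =-z^3 + z^2 + 5*z + 3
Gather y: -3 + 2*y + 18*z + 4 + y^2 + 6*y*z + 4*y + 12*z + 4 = y^2 + y*(6*z + 6) + 30*z + 5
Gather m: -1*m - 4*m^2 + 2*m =-4*m^2 + m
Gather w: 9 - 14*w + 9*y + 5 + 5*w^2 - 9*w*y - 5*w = 5*w^2 + w*(-9*y - 19) + 9*y + 14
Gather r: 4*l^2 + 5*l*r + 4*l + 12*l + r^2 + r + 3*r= 4*l^2 + 16*l + r^2 + r*(5*l + 4)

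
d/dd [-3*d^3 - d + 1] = -9*d^2 - 1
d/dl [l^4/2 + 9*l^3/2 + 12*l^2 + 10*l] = 2*l^3 + 27*l^2/2 + 24*l + 10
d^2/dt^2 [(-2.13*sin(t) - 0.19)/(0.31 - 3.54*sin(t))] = (-1.06581410364015e-14*sin(t)^3 - 4.718466*sin(t)^2 - 0.413198999999993*sin(t) + 9.436932)/(44.361864*sin(t)^3 - 11.654388*sin(t)^2 + 1.020582*sin(t) - 0.029791)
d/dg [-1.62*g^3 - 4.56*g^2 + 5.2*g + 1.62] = -4.86*g^2 - 9.12*g + 5.2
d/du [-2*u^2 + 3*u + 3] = 3 - 4*u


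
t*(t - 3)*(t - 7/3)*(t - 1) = t^4 - 19*t^3/3 + 37*t^2/3 - 7*t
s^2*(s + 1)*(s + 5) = s^4 + 6*s^3 + 5*s^2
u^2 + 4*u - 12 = (u - 2)*(u + 6)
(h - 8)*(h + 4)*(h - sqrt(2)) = h^3 - 4*h^2 - sqrt(2)*h^2 - 32*h + 4*sqrt(2)*h + 32*sqrt(2)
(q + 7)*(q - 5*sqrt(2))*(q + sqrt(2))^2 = q^4 - 3*sqrt(2)*q^3 + 7*q^3 - 21*sqrt(2)*q^2 - 18*q^2 - 126*q - 10*sqrt(2)*q - 70*sqrt(2)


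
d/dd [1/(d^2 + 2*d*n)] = 2*(-d - n)/(d^2*(d + 2*n)^2)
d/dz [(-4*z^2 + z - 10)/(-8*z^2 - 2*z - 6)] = (8*z^2 - 56*z - 13)/(2*(16*z^4 + 8*z^3 + 25*z^2 + 6*z + 9))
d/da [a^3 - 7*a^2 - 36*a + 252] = 3*a^2 - 14*a - 36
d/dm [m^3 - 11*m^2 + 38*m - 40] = 3*m^2 - 22*m + 38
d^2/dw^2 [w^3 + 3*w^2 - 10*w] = 6*w + 6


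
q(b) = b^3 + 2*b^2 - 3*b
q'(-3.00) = 12.00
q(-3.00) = 0.00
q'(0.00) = -3.00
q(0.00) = 0.00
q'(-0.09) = -3.34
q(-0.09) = 0.29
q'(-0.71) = -4.33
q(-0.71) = 2.78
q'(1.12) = 5.24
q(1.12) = 0.55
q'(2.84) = 32.56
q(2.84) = 30.52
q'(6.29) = 140.85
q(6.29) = 309.12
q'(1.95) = 16.21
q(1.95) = 9.17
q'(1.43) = 8.85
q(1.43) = 2.72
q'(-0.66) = -4.33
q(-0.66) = 2.56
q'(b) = 3*b^2 + 4*b - 3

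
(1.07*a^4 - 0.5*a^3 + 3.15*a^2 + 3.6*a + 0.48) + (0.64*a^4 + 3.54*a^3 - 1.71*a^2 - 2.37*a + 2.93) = 1.71*a^4 + 3.04*a^3 + 1.44*a^2 + 1.23*a + 3.41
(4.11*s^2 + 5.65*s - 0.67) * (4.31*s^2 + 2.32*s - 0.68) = 17.7141*s^4 + 33.8867*s^3 + 7.4255*s^2 - 5.3964*s + 0.4556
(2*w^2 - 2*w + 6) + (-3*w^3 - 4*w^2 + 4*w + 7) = -3*w^3 - 2*w^2 + 2*w + 13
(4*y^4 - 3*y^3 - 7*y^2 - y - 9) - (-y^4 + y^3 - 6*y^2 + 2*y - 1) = 5*y^4 - 4*y^3 - y^2 - 3*y - 8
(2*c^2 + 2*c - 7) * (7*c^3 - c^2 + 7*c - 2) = 14*c^5 + 12*c^4 - 37*c^3 + 17*c^2 - 53*c + 14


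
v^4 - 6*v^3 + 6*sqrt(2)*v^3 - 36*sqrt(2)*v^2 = v^2*(v - 6)*(v + 6*sqrt(2))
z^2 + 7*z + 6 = (z + 1)*(z + 6)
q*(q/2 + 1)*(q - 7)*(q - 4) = q^4/2 - 9*q^3/2 + 3*q^2 + 28*q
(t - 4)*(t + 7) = t^2 + 3*t - 28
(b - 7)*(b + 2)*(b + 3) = b^3 - 2*b^2 - 29*b - 42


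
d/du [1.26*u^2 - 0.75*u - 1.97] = 2.52*u - 0.75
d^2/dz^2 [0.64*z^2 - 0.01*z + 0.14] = 1.28000000000000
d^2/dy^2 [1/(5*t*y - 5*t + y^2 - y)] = 2*(-5*t*y + 5*t - y^2 + y + (5*t + 2*y - 1)^2)/(5*t*y - 5*t + y^2 - y)^3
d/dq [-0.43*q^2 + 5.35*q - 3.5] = 5.35 - 0.86*q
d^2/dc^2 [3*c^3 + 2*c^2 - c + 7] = 18*c + 4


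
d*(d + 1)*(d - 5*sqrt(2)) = d^3 - 5*sqrt(2)*d^2 + d^2 - 5*sqrt(2)*d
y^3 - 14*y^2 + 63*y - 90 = (y - 6)*(y - 5)*(y - 3)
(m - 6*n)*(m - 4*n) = m^2 - 10*m*n + 24*n^2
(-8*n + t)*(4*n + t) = -32*n^2 - 4*n*t + t^2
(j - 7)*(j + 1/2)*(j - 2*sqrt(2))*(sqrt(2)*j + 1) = sqrt(2)*j^4 - 13*sqrt(2)*j^3/2 - 3*j^3 - 11*sqrt(2)*j^2/2 + 39*j^2/2 + 21*j/2 + 13*sqrt(2)*j + 7*sqrt(2)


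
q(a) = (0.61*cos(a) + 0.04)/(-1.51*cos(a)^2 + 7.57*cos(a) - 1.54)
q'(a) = (-3.02*sin(a)*cos(a) + 7.57*sin(a))*(0.61*cos(a) + 0.04)/(-1.51*cos(a)^2 + 7.57*cos(a) - 1.54)^2 - 0.61*sin(a)/(-1.51*cos(a)^2 + 7.57*cos(a) - 1.54)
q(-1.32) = 0.78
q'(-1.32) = -18.54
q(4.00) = 0.05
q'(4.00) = -0.01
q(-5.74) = 0.15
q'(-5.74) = 0.02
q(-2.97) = 0.05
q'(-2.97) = -0.00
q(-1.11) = 0.20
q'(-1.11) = -0.39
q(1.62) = -0.01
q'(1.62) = 0.34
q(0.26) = 0.14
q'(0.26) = 0.00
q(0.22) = 0.14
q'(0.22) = 0.00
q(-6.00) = 0.14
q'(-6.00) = 0.00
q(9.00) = 0.05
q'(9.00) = 0.00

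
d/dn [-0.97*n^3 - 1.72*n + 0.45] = -2.91*n^2 - 1.72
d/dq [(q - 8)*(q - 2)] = 2*q - 10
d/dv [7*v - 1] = 7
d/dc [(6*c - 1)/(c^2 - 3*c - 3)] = (-6*c^2 + 2*c - 21)/(c^4 - 6*c^3 + 3*c^2 + 18*c + 9)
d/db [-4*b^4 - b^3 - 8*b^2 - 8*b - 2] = -16*b^3 - 3*b^2 - 16*b - 8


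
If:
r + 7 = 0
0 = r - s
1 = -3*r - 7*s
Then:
No Solution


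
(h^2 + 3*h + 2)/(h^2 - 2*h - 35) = (h^2 + 3*h + 2)/(h^2 - 2*h - 35)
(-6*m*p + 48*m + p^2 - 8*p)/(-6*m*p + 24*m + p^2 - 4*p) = (p - 8)/(p - 4)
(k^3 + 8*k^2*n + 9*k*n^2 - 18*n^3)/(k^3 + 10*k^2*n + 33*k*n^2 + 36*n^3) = (k^2 + 5*k*n - 6*n^2)/(k^2 + 7*k*n + 12*n^2)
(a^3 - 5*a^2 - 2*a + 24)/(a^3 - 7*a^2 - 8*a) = (-a^3 + 5*a^2 + 2*a - 24)/(a*(-a^2 + 7*a + 8))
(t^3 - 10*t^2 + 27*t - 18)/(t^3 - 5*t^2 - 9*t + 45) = (t^2 - 7*t + 6)/(t^2 - 2*t - 15)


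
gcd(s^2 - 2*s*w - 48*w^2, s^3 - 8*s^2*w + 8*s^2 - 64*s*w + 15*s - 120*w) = s - 8*w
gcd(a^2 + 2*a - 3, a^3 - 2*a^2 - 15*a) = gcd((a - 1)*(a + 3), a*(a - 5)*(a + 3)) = a + 3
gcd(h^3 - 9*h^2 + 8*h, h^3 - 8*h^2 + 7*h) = h^2 - h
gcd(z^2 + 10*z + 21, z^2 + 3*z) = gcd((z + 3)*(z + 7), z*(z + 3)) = z + 3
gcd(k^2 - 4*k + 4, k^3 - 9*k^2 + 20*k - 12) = k - 2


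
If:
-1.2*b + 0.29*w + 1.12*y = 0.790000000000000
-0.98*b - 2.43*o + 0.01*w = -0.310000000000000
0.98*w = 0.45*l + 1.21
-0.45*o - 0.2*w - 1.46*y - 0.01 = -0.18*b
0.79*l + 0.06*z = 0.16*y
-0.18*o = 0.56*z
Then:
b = -0.74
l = -0.07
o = 0.43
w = 1.20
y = -0.39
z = -0.14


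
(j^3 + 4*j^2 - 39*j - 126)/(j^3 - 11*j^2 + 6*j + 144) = (j + 7)/(j - 8)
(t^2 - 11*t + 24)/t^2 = 1 - 11/t + 24/t^2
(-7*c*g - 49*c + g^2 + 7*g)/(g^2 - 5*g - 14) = (7*c*g + 49*c - g^2 - 7*g)/(-g^2 + 5*g + 14)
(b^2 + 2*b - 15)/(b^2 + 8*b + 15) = (b - 3)/(b + 3)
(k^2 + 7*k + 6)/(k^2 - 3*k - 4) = (k + 6)/(k - 4)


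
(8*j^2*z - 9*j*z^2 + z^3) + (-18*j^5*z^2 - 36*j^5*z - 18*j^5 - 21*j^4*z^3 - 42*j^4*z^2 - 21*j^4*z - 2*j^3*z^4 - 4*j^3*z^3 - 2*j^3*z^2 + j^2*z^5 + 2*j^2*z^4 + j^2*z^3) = -18*j^5*z^2 - 36*j^5*z - 18*j^5 - 21*j^4*z^3 - 42*j^4*z^2 - 21*j^4*z - 2*j^3*z^4 - 4*j^3*z^3 - 2*j^3*z^2 + j^2*z^5 + 2*j^2*z^4 + j^2*z^3 + 8*j^2*z - 9*j*z^2 + z^3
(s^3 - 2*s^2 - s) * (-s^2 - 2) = -s^5 + 2*s^4 - s^3 + 4*s^2 + 2*s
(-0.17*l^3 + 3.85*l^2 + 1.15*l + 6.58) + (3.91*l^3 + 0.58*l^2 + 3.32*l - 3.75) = 3.74*l^3 + 4.43*l^2 + 4.47*l + 2.83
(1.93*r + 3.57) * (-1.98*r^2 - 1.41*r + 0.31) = -3.8214*r^3 - 9.7899*r^2 - 4.4354*r + 1.1067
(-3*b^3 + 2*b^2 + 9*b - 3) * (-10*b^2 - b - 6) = 30*b^5 - 17*b^4 - 74*b^3 + 9*b^2 - 51*b + 18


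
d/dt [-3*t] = -3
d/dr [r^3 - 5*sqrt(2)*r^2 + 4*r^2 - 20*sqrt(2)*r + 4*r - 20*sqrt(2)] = 3*r^2 - 10*sqrt(2)*r + 8*r - 20*sqrt(2) + 4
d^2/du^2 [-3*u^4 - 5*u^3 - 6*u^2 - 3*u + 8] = -36*u^2 - 30*u - 12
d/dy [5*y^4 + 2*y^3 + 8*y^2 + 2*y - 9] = 20*y^3 + 6*y^2 + 16*y + 2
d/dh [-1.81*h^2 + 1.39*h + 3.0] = 1.39 - 3.62*h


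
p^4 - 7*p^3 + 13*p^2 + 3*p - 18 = (p - 3)^2*(p - 2)*(p + 1)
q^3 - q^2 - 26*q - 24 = (q - 6)*(q + 1)*(q + 4)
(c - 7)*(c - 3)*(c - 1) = c^3 - 11*c^2 + 31*c - 21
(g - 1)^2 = g^2 - 2*g + 1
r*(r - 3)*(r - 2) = r^3 - 5*r^2 + 6*r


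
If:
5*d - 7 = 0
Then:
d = 7/5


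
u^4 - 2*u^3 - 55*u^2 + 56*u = u*(u - 8)*(u - 1)*(u + 7)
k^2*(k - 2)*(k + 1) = k^4 - k^3 - 2*k^2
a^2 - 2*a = a*(a - 2)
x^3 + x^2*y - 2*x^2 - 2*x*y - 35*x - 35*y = (x - 7)*(x + 5)*(x + y)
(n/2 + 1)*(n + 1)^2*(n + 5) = n^4/2 + 9*n^3/2 + 25*n^2/2 + 27*n/2 + 5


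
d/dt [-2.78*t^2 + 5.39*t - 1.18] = 5.39 - 5.56*t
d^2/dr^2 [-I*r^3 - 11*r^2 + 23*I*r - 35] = -6*I*r - 22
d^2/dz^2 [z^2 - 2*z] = 2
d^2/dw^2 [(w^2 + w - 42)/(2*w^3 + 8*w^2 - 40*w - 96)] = (w^6 + 3*w^5 - 180*w^4 - 892*w^3 + 1368*w^2 + 4608*w - 23520)/(w^9 + 12*w^8 - 12*w^7 - 560*w^6 - 912*w^5 + 8256*w^4 + 21952*w^3 - 29952*w^2 - 138240*w - 110592)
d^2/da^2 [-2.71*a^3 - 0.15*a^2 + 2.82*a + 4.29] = -16.26*a - 0.3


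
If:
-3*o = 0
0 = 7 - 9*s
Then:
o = 0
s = 7/9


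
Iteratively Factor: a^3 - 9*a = (a + 3)*(a^2 - 3*a) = (a - 3)*(a + 3)*(a)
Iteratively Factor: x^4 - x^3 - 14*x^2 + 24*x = (x)*(x^3 - x^2 - 14*x + 24) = x*(x + 4)*(x^2 - 5*x + 6) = x*(x - 2)*(x + 4)*(x - 3)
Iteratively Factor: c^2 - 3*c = (c)*(c - 3)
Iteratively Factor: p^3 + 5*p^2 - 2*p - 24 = (p + 4)*(p^2 + p - 6) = (p - 2)*(p + 4)*(p + 3)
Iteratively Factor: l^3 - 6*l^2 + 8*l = (l - 2)*(l^2 - 4*l) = l*(l - 2)*(l - 4)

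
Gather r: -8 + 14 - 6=0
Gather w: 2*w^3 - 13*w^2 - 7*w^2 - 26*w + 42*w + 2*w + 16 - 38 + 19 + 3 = 2*w^3 - 20*w^2 + 18*w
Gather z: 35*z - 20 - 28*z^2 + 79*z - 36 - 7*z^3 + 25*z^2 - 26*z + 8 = -7*z^3 - 3*z^2 + 88*z - 48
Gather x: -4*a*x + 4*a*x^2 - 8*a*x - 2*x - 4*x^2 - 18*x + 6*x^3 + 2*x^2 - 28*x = 6*x^3 + x^2*(4*a - 2) + x*(-12*a - 48)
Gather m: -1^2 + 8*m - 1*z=8*m - z - 1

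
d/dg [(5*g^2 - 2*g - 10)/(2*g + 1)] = 2*(5*g^2 + 5*g + 9)/(4*g^2 + 4*g + 1)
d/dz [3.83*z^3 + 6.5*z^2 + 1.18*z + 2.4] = 11.49*z^2 + 13.0*z + 1.18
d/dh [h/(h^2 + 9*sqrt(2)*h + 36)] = (36 - h^2)/(h^4 + 18*sqrt(2)*h^3 + 234*h^2 + 648*sqrt(2)*h + 1296)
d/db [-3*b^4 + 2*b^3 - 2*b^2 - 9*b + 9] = -12*b^3 + 6*b^2 - 4*b - 9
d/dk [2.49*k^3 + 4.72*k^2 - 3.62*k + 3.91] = 7.47*k^2 + 9.44*k - 3.62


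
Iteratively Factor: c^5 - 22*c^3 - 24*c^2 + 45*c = (c + 3)*(c^4 - 3*c^3 - 13*c^2 + 15*c) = (c - 5)*(c + 3)*(c^3 + 2*c^2 - 3*c) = (c - 5)*(c + 3)^2*(c^2 - c) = (c - 5)*(c - 1)*(c + 3)^2*(c)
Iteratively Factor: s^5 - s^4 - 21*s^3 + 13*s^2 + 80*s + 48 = (s + 4)*(s^4 - 5*s^3 - s^2 + 17*s + 12) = (s + 1)*(s + 4)*(s^3 - 6*s^2 + 5*s + 12) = (s + 1)^2*(s + 4)*(s^2 - 7*s + 12) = (s - 3)*(s + 1)^2*(s + 4)*(s - 4)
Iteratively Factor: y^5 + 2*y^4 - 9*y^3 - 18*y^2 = (y - 3)*(y^4 + 5*y^3 + 6*y^2) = y*(y - 3)*(y^3 + 5*y^2 + 6*y) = y*(y - 3)*(y + 3)*(y^2 + 2*y) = y*(y - 3)*(y + 2)*(y + 3)*(y)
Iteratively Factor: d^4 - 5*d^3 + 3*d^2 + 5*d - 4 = (d + 1)*(d^3 - 6*d^2 + 9*d - 4) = (d - 1)*(d + 1)*(d^2 - 5*d + 4) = (d - 4)*(d - 1)*(d + 1)*(d - 1)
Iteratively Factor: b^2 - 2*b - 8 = (b + 2)*(b - 4)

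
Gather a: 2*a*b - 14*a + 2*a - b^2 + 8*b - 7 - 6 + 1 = a*(2*b - 12) - b^2 + 8*b - 12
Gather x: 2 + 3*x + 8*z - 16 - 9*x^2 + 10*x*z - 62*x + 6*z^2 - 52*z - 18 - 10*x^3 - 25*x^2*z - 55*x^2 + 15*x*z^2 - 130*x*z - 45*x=-10*x^3 + x^2*(-25*z - 64) + x*(15*z^2 - 120*z - 104) + 6*z^2 - 44*z - 32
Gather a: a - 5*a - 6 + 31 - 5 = 20 - 4*a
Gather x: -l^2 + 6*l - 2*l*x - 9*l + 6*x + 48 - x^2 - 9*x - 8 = -l^2 - 3*l - x^2 + x*(-2*l - 3) + 40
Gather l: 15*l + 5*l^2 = 5*l^2 + 15*l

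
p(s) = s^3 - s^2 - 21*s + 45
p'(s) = 3*s^2 - 2*s - 21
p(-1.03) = 64.48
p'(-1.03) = -15.76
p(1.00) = 24.00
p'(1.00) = -20.00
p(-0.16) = 48.33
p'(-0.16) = -20.60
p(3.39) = 1.28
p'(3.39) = 6.70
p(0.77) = 28.69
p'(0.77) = -20.76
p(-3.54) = 62.45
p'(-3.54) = 23.67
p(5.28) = 53.44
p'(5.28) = 52.08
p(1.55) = 13.77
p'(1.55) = -16.89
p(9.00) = 504.00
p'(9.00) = 204.00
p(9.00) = 504.00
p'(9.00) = 204.00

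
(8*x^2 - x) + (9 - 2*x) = 8*x^2 - 3*x + 9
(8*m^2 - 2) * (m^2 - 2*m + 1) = 8*m^4 - 16*m^3 + 6*m^2 + 4*m - 2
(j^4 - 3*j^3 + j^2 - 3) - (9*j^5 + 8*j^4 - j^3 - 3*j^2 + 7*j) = -9*j^5 - 7*j^4 - 2*j^3 + 4*j^2 - 7*j - 3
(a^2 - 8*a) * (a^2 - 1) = a^4 - 8*a^3 - a^2 + 8*a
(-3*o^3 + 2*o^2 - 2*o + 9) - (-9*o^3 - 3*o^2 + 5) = 6*o^3 + 5*o^2 - 2*o + 4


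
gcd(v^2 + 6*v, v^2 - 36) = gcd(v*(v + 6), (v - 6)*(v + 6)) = v + 6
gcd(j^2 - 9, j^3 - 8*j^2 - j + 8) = 1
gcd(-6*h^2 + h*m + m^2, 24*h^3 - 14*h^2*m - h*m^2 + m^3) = 2*h - m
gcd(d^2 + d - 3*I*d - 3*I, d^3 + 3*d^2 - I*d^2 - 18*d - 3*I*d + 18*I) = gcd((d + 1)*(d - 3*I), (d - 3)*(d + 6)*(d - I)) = 1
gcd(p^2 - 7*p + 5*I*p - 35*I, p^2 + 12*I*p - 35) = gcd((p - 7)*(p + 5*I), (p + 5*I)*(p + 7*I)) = p + 5*I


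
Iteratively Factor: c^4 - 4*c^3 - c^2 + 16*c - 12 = (c - 3)*(c^3 - c^2 - 4*c + 4) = (c - 3)*(c - 2)*(c^2 + c - 2) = (c - 3)*(c - 2)*(c + 2)*(c - 1)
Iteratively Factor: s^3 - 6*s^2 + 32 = (s - 4)*(s^2 - 2*s - 8) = (s - 4)^2*(s + 2)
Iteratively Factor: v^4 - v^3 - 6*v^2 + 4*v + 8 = (v - 2)*(v^3 + v^2 - 4*v - 4) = (v - 2)^2*(v^2 + 3*v + 2) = (v - 2)^2*(v + 2)*(v + 1)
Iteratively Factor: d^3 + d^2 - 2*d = (d)*(d^2 + d - 2) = d*(d - 1)*(d + 2)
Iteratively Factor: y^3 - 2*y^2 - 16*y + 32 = (y - 2)*(y^2 - 16) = (y - 4)*(y - 2)*(y + 4)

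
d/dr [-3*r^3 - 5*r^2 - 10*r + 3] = -9*r^2 - 10*r - 10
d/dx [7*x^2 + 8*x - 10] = 14*x + 8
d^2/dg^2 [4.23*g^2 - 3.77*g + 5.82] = 8.46000000000000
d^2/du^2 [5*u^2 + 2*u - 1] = 10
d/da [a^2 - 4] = 2*a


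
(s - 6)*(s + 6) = s^2 - 36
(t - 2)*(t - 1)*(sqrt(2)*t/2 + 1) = sqrt(2)*t^3/2 - 3*sqrt(2)*t^2/2 + t^2 - 3*t + sqrt(2)*t + 2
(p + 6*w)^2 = p^2 + 12*p*w + 36*w^2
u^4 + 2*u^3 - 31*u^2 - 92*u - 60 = (u - 6)*(u + 1)*(u + 2)*(u + 5)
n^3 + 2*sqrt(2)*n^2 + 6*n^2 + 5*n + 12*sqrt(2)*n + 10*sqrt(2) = (n + 1)*(n + 5)*(n + 2*sqrt(2))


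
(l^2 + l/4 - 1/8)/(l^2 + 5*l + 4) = (l^2 + l/4 - 1/8)/(l^2 + 5*l + 4)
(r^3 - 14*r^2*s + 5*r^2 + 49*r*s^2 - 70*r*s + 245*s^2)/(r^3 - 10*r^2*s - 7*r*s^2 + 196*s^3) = (r + 5)/(r + 4*s)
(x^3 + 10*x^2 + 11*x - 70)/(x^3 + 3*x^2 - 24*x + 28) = (x + 5)/(x - 2)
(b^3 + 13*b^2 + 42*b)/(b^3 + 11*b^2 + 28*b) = (b + 6)/(b + 4)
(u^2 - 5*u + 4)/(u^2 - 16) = (u - 1)/(u + 4)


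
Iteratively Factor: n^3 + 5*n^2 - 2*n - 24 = (n + 3)*(n^2 + 2*n - 8) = (n - 2)*(n + 3)*(n + 4)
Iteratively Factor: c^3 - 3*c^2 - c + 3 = (c + 1)*(c^2 - 4*c + 3) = (c - 3)*(c + 1)*(c - 1)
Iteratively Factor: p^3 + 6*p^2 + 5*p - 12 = (p + 4)*(p^2 + 2*p - 3) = (p - 1)*(p + 4)*(p + 3)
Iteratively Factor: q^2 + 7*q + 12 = (q + 4)*(q + 3)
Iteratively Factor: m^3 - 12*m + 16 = (m + 4)*(m^2 - 4*m + 4) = (m - 2)*(m + 4)*(m - 2)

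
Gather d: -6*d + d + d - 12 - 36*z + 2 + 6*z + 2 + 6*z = -4*d - 24*z - 8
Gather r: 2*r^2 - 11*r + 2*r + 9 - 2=2*r^2 - 9*r + 7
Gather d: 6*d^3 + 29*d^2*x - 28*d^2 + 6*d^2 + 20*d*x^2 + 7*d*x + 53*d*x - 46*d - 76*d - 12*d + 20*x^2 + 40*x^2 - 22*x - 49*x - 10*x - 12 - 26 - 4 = 6*d^3 + d^2*(29*x - 22) + d*(20*x^2 + 60*x - 134) + 60*x^2 - 81*x - 42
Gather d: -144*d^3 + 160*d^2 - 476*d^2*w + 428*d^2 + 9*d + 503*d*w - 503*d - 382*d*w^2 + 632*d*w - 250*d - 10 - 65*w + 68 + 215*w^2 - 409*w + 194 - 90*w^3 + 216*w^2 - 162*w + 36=-144*d^3 + d^2*(588 - 476*w) + d*(-382*w^2 + 1135*w - 744) - 90*w^3 + 431*w^2 - 636*w + 288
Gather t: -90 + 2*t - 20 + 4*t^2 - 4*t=4*t^2 - 2*t - 110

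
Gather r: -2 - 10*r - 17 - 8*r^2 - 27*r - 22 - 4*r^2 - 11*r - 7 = -12*r^2 - 48*r - 48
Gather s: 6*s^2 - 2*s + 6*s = 6*s^2 + 4*s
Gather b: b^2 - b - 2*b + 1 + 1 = b^2 - 3*b + 2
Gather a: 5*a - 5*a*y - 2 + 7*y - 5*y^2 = a*(5 - 5*y) - 5*y^2 + 7*y - 2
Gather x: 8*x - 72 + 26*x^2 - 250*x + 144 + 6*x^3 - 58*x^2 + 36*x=6*x^3 - 32*x^2 - 206*x + 72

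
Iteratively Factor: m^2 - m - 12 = (m - 4)*(m + 3)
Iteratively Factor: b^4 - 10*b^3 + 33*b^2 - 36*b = (b - 4)*(b^3 - 6*b^2 + 9*b) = b*(b - 4)*(b^2 - 6*b + 9) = b*(b - 4)*(b - 3)*(b - 3)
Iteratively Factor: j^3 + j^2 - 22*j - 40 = (j + 2)*(j^2 - j - 20) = (j - 5)*(j + 2)*(j + 4)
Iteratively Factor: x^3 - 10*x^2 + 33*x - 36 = (x - 3)*(x^2 - 7*x + 12) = (x - 4)*(x - 3)*(x - 3)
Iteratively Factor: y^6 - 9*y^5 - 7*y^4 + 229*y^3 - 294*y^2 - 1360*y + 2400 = (y + 3)*(y^5 - 12*y^4 + 29*y^3 + 142*y^2 - 720*y + 800) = (y - 5)*(y + 3)*(y^4 - 7*y^3 - 6*y^2 + 112*y - 160) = (y - 5)*(y - 2)*(y + 3)*(y^3 - 5*y^2 - 16*y + 80) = (y - 5)^2*(y - 2)*(y + 3)*(y^2 - 16) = (y - 5)^2*(y - 4)*(y - 2)*(y + 3)*(y + 4)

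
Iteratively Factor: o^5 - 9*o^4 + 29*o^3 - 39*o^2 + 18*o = (o - 2)*(o^4 - 7*o^3 + 15*o^2 - 9*o) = o*(o - 2)*(o^3 - 7*o^2 + 15*o - 9) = o*(o - 2)*(o - 1)*(o^2 - 6*o + 9) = o*(o - 3)*(o - 2)*(o - 1)*(o - 3)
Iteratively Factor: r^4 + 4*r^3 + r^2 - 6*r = (r)*(r^3 + 4*r^2 + r - 6) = r*(r + 3)*(r^2 + r - 2) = r*(r + 2)*(r + 3)*(r - 1)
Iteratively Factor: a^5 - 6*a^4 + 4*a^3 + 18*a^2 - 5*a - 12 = (a - 3)*(a^4 - 3*a^3 - 5*a^2 + 3*a + 4) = (a - 3)*(a + 1)*(a^3 - 4*a^2 - a + 4) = (a - 4)*(a - 3)*(a + 1)*(a^2 - 1) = (a - 4)*(a - 3)*(a + 1)^2*(a - 1)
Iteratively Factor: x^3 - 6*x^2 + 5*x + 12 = (x + 1)*(x^2 - 7*x + 12) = (x - 3)*(x + 1)*(x - 4)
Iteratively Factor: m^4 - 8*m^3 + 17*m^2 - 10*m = (m)*(m^3 - 8*m^2 + 17*m - 10) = m*(m - 2)*(m^2 - 6*m + 5) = m*(m - 5)*(m - 2)*(m - 1)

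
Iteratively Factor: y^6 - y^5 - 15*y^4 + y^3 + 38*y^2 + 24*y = (y - 4)*(y^5 + 3*y^4 - 3*y^3 - 11*y^2 - 6*y) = (y - 4)*(y + 3)*(y^4 - 3*y^2 - 2*y) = (y - 4)*(y + 1)*(y + 3)*(y^3 - y^2 - 2*y) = y*(y - 4)*(y + 1)*(y + 3)*(y^2 - y - 2) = y*(y - 4)*(y - 2)*(y + 1)*(y + 3)*(y + 1)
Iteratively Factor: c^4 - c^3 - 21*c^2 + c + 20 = (c + 4)*(c^3 - 5*c^2 - c + 5) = (c + 1)*(c + 4)*(c^2 - 6*c + 5) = (c - 5)*(c + 1)*(c + 4)*(c - 1)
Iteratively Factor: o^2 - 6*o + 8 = (o - 2)*(o - 4)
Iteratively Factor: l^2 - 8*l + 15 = (l - 5)*(l - 3)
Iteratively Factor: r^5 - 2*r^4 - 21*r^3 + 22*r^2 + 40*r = (r - 5)*(r^4 + 3*r^3 - 6*r^2 - 8*r) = r*(r - 5)*(r^3 + 3*r^2 - 6*r - 8) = r*(r - 5)*(r + 1)*(r^2 + 2*r - 8) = r*(r - 5)*(r + 1)*(r + 4)*(r - 2)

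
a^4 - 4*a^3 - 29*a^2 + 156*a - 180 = (a - 5)*(a - 3)*(a - 2)*(a + 6)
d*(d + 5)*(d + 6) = d^3 + 11*d^2 + 30*d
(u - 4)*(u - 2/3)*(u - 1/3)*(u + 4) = u^4 - u^3 - 142*u^2/9 + 16*u - 32/9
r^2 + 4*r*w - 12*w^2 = (r - 2*w)*(r + 6*w)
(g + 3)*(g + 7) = g^2 + 10*g + 21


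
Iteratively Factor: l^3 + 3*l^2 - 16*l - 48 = (l - 4)*(l^2 + 7*l + 12) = (l - 4)*(l + 4)*(l + 3)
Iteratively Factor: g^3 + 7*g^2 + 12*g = (g + 3)*(g^2 + 4*g) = (g + 3)*(g + 4)*(g)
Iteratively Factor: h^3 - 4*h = (h)*(h^2 - 4) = h*(h - 2)*(h + 2)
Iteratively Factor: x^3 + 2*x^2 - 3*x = (x)*(x^2 + 2*x - 3) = x*(x + 3)*(x - 1)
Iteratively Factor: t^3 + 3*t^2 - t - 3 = (t + 1)*(t^2 + 2*t - 3) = (t + 1)*(t + 3)*(t - 1)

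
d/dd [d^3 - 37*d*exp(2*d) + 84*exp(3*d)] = 3*d^2 - 74*d*exp(2*d) + 252*exp(3*d) - 37*exp(2*d)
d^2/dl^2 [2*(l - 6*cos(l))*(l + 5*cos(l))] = 2*l*cos(l) - 240*sin(l)^2 + 4*sin(l) + 124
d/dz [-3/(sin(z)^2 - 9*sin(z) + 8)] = 3*(2*sin(z) - 9)*cos(z)/(sin(z)^2 - 9*sin(z) + 8)^2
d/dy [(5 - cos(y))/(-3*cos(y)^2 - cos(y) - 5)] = (3*cos(y)^2 - 30*cos(y) - 10)*sin(y)/(3*cos(y)^2 + cos(y) + 5)^2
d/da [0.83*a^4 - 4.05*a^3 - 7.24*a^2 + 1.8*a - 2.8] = 3.32*a^3 - 12.15*a^2 - 14.48*a + 1.8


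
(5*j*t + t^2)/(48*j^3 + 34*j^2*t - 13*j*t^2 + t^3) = t*(5*j + t)/(48*j^3 + 34*j^2*t - 13*j*t^2 + t^3)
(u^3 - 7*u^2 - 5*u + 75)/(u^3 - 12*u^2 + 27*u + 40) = (u^2 - 2*u - 15)/(u^2 - 7*u - 8)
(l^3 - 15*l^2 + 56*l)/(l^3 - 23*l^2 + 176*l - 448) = l/(l - 8)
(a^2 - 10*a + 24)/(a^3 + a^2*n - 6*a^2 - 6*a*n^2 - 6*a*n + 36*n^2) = (a - 4)/(a^2 + a*n - 6*n^2)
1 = 1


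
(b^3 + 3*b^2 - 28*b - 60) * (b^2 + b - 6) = b^5 + 4*b^4 - 31*b^3 - 106*b^2 + 108*b + 360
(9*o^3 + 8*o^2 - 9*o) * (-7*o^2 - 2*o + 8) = -63*o^5 - 74*o^4 + 119*o^3 + 82*o^2 - 72*o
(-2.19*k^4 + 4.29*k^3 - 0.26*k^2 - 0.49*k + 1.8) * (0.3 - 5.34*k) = 11.6946*k^5 - 23.5656*k^4 + 2.6754*k^3 + 2.5386*k^2 - 9.759*k + 0.54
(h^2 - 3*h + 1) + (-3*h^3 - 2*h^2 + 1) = -3*h^3 - h^2 - 3*h + 2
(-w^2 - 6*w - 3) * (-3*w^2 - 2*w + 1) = 3*w^4 + 20*w^3 + 20*w^2 - 3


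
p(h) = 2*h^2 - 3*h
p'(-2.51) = -13.04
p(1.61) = 0.35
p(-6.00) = 90.00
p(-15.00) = 495.00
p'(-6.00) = -27.00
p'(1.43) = 2.72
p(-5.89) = 87.05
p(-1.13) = 5.94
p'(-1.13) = -7.52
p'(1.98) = 4.92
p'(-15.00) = -63.00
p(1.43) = -0.20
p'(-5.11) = -23.44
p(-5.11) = 67.55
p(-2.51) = 20.13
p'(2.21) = 5.84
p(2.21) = 3.14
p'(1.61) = 3.44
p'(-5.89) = -26.56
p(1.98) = 1.90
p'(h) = 4*h - 3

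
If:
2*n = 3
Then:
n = 3/2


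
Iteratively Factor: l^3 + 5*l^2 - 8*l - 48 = (l - 3)*(l^2 + 8*l + 16) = (l - 3)*(l + 4)*(l + 4)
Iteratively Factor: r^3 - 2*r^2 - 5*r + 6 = (r + 2)*(r^2 - 4*r + 3) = (r - 3)*(r + 2)*(r - 1)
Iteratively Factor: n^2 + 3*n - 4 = (n - 1)*(n + 4)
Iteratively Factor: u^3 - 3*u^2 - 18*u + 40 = (u + 4)*(u^2 - 7*u + 10) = (u - 2)*(u + 4)*(u - 5)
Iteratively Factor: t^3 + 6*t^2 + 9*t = (t)*(t^2 + 6*t + 9) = t*(t + 3)*(t + 3)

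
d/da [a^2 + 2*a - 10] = 2*a + 2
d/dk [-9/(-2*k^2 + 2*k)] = 9*(1 - 2*k)/(2*k^2*(k - 1)^2)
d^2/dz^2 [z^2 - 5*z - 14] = 2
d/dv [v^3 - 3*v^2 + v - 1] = 3*v^2 - 6*v + 1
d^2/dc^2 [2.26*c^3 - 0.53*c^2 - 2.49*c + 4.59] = 13.56*c - 1.06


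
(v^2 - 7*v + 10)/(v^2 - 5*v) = (v - 2)/v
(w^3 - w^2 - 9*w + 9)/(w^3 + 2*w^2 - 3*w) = (w - 3)/w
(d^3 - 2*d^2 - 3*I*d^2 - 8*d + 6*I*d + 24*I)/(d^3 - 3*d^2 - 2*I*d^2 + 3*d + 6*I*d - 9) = (d^2 - 2*d - 8)/(d^2 + d*(-3 + I) - 3*I)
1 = 1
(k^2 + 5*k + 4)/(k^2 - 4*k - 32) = (k + 1)/(k - 8)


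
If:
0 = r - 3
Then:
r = 3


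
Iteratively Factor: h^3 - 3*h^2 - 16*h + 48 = (h - 3)*(h^2 - 16) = (h - 4)*(h - 3)*(h + 4)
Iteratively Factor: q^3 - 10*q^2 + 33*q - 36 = (q - 4)*(q^2 - 6*q + 9) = (q - 4)*(q - 3)*(q - 3)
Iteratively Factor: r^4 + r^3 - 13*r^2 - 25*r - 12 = (r + 3)*(r^3 - 2*r^2 - 7*r - 4) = (r + 1)*(r + 3)*(r^2 - 3*r - 4) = (r + 1)^2*(r + 3)*(r - 4)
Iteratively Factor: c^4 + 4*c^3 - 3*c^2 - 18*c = (c + 3)*(c^3 + c^2 - 6*c) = c*(c + 3)*(c^2 + c - 6) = c*(c - 2)*(c + 3)*(c + 3)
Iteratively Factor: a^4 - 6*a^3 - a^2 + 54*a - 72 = (a - 3)*(a^3 - 3*a^2 - 10*a + 24) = (a - 3)*(a + 3)*(a^2 - 6*a + 8) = (a - 3)*(a - 2)*(a + 3)*(a - 4)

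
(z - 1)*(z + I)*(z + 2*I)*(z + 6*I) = z^4 - z^3 + 9*I*z^3 - 20*z^2 - 9*I*z^2 + 20*z - 12*I*z + 12*I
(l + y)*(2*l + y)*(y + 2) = 2*l^2*y + 4*l^2 + 3*l*y^2 + 6*l*y + y^3 + 2*y^2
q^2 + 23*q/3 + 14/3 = (q + 2/3)*(q + 7)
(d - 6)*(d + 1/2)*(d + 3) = d^3 - 5*d^2/2 - 39*d/2 - 9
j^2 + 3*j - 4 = (j - 1)*(j + 4)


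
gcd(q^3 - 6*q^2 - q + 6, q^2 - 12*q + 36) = q - 6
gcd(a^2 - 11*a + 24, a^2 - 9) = a - 3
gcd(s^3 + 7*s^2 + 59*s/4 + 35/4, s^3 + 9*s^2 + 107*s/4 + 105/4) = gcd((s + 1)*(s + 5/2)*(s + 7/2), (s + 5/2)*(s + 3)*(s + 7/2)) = s^2 + 6*s + 35/4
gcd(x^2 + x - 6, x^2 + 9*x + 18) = x + 3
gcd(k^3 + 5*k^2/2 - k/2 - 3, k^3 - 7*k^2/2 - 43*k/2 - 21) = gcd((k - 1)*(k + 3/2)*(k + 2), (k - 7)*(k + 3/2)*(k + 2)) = k^2 + 7*k/2 + 3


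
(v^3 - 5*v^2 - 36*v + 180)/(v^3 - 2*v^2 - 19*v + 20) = (v^2 - 36)/(v^2 + 3*v - 4)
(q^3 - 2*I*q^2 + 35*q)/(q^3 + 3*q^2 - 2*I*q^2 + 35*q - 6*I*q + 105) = q/(q + 3)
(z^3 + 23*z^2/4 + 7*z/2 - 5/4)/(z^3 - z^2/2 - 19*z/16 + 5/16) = 4*(z + 5)/(4*z - 5)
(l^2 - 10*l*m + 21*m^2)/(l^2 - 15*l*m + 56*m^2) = (l - 3*m)/(l - 8*m)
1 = 1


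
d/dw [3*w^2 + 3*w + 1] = 6*w + 3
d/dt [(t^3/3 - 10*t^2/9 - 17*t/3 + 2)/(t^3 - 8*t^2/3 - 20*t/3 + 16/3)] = 2*(3*t^4 + 93*t^3 - 113*t^2 - 16*t - 228)/(3*(9*t^6 - 48*t^5 - 56*t^4 + 416*t^3 + 144*t^2 - 640*t + 256))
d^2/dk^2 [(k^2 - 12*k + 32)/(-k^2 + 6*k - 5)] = 6*(2*k^3 - 27*k^2 + 132*k - 219)/(k^6 - 18*k^5 + 123*k^4 - 396*k^3 + 615*k^2 - 450*k + 125)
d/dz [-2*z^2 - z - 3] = -4*z - 1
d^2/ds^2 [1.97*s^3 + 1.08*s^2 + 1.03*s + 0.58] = 11.82*s + 2.16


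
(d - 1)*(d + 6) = d^2 + 5*d - 6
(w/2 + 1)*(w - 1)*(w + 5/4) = w^3/2 + 9*w^2/8 - 3*w/8 - 5/4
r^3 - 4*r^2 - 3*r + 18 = (r - 3)^2*(r + 2)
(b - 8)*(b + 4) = b^2 - 4*b - 32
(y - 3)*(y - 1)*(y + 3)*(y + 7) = y^4 + 6*y^3 - 16*y^2 - 54*y + 63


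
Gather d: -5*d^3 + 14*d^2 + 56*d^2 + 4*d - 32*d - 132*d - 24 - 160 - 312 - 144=-5*d^3 + 70*d^2 - 160*d - 640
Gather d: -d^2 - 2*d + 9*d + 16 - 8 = -d^2 + 7*d + 8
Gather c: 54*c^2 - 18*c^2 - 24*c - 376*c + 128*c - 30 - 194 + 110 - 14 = 36*c^2 - 272*c - 128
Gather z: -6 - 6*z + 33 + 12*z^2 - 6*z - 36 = 12*z^2 - 12*z - 9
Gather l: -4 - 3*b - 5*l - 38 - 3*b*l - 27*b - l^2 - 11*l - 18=-30*b - l^2 + l*(-3*b - 16) - 60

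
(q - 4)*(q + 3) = q^2 - q - 12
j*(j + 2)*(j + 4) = j^3 + 6*j^2 + 8*j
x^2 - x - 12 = (x - 4)*(x + 3)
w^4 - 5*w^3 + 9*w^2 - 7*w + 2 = (w - 2)*(w - 1)^3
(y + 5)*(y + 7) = y^2 + 12*y + 35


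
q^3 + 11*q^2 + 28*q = q*(q + 4)*(q + 7)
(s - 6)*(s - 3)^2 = s^3 - 12*s^2 + 45*s - 54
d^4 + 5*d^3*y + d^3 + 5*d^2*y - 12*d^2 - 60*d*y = d*(d - 3)*(d + 4)*(d + 5*y)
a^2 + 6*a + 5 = (a + 1)*(a + 5)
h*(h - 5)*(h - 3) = h^3 - 8*h^2 + 15*h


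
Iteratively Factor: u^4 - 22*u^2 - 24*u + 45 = (u - 1)*(u^3 + u^2 - 21*u - 45) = (u - 1)*(u + 3)*(u^2 - 2*u - 15) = (u - 1)*(u + 3)^2*(u - 5)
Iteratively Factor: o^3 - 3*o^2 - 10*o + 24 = (o + 3)*(o^2 - 6*o + 8) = (o - 2)*(o + 3)*(o - 4)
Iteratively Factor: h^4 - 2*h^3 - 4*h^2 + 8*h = (h - 2)*(h^3 - 4*h) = (h - 2)*(h + 2)*(h^2 - 2*h) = h*(h - 2)*(h + 2)*(h - 2)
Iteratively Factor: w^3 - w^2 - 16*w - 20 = (w - 5)*(w^2 + 4*w + 4) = (w - 5)*(w + 2)*(w + 2)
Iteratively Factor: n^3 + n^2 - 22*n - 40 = (n - 5)*(n^2 + 6*n + 8) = (n - 5)*(n + 2)*(n + 4)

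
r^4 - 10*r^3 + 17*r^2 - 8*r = r*(r - 8)*(r - 1)^2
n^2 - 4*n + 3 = (n - 3)*(n - 1)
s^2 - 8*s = s*(s - 8)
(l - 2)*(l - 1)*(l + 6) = l^3 + 3*l^2 - 16*l + 12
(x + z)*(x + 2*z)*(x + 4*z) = x^3 + 7*x^2*z + 14*x*z^2 + 8*z^3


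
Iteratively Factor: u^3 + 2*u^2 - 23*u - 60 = (u + 3)*(u^2 - u - 20) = (u - 5)*(u + 3)*(u + 4)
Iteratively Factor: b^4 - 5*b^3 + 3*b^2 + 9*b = (b)*(b^3 - 5*b^2 + 3*b + 9) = b*(b - 3)*(b^2 - 2*b - 3) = b*(b - 3)^2*(b + 1)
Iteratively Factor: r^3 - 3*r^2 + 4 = (r + 1)*(r^2 - 4*r + 4) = (r - 2)*(r + 1)*(r - 2)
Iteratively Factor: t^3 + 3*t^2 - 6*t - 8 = (t + 1)*(t^2 + 2*t - 8) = (t - 2)*(t + 1)*(t + 4)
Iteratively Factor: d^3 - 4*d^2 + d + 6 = (d - 3)*(d^2 - d - 2) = (d - 3)*(d + 1)*(d - 2)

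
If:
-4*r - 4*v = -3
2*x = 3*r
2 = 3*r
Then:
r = 2/3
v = 1/12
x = 1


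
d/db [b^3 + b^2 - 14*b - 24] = 3*b^2 + 2*b - 14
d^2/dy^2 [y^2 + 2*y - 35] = 2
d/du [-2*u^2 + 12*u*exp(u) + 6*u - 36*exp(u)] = 12*u*exp(u) - 4*u - 24*exp(u) + 6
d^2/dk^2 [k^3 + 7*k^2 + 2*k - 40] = 6*k + 14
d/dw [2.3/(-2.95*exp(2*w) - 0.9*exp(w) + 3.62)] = (13.57*exp(w) + 2.07)*exp(w)/(2.95*exp(2*w) + 0.9*exp(w) - 3.62)^2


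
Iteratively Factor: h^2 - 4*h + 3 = (h - 3)*(h - 1)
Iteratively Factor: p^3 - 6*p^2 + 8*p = (p - 4)*(p^2 - 2*p) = p*(p - 4)*(p - 2)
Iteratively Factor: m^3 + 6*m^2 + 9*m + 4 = (m + 1)*(m^2 + 5*m + 4) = (m + 1)^2*(m + 4)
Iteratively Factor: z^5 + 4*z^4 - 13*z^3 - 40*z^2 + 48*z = (z + 4)*(z^4 - 13*z^2 + 12*z) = (z + 4)^2*(z^3 - 4*z^2 + 3*z) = (z - 1)*(z + 4)^2*(z^2 - 3*z) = z*(z - 1)*(z + 4)^2*(z - 3)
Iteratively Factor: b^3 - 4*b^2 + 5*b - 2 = (b - 1)*(b^2 - 3*b + 2) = (b - 1)^2*(b - 2)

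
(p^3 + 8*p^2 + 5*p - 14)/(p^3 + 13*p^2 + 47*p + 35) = (p^2 + p - 2)/(p^2 + 6*p + 5)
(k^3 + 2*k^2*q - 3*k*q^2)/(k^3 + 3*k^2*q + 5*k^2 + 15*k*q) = (k - q)/(k + 5)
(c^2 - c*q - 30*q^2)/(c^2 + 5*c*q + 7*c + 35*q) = (c - 6*q)/(c + 7)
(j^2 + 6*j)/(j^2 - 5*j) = (j + 6)/(j - 5)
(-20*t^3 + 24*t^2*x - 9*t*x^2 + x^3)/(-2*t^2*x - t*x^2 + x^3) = (10*t^2 - 7*t*x + x^2)/(x*(t + x))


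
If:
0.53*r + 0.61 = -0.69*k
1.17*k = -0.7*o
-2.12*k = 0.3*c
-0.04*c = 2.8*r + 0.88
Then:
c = 4.21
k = -0.60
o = 1.00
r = -0.37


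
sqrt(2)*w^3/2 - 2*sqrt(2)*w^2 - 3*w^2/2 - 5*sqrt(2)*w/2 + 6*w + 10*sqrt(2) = (w - 4)*(w - 5*sqrt(2)/2)*(sqrt(2)*w/2 + 1)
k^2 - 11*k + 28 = (k - 7)*(k - 4)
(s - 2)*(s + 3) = s^2 + s - 6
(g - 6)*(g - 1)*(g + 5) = g^3 - 2*g^2 - 29*g + 30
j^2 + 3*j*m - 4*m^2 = (j - m)*(j + 4*m)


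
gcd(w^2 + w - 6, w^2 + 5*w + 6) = w + 3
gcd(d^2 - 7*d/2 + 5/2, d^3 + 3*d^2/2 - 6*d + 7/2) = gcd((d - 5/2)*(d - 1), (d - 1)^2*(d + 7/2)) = d - 1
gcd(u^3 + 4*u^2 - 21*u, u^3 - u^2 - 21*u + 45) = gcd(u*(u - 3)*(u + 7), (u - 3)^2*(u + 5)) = u - 3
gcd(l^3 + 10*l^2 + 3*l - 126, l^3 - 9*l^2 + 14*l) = 1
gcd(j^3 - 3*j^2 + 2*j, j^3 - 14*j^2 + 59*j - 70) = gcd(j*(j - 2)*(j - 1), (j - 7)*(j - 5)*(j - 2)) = j - 2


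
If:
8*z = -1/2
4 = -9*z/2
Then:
No Solution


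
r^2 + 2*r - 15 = (r - 3)*(r + 5)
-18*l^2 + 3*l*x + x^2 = (-3*l + x)*(6*l + x)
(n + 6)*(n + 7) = n^2 + 13*n + 42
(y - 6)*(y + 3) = y^2 - 3*y - 18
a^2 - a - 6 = (a - 3)*(a + 2)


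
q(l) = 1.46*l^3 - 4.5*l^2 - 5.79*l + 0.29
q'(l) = 4.38*l^2 - 9.0*l - 5.79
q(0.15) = -0.67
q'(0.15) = -7.04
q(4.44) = 13.66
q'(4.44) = 40.60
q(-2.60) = -40.74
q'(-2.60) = 47.22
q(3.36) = -14.59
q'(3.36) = 13.42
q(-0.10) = 0.82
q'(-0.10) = -4.85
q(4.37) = 10.89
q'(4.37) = 38.52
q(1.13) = -9.89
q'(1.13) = -10.37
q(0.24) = -1.34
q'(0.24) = -7.70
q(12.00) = 1805.69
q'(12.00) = 516.93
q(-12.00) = -3101.11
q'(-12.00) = 732.93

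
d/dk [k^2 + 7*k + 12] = 2*k + 7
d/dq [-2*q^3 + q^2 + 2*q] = -6*q^2 + 2*q + 2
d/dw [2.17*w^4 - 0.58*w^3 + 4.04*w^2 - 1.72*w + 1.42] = 8.68*w^3 - 1.74*w^2 + 8.08*w - 1.72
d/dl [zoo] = 0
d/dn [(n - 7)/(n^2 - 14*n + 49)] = -1/(n^2 - 14*n + 49)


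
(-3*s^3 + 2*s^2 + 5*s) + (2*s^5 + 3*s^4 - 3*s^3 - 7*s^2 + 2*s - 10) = 2*s^5 + 3*s^4 - 6*s^3 - 5*s^2 + 7*s - 10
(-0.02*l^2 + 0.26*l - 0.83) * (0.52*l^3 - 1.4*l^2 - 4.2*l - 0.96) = -0.0104*l^5 + 0.1632*l^4 - 0.7116*l^3 + 0.0891999999999998*l^2 + 3.2364*l + 0.7968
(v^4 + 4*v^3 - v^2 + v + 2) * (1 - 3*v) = -3*v^5 - 11*v^4 + 7*v^3 - 4*v^2 - 5*v + 2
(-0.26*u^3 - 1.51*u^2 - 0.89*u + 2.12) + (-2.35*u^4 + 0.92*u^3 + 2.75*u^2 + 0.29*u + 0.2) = -2.35*u^4 + 0.66*u^3 + 1.24*u^2 - 0.6*u + 2.32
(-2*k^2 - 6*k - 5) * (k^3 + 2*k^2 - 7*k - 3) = -2*k^5 - 10*k^4 - 3*k^3 + 38*k^2 + 53*k + 15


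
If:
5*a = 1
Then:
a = 1/5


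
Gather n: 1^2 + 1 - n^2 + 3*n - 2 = -n^2 + 3*n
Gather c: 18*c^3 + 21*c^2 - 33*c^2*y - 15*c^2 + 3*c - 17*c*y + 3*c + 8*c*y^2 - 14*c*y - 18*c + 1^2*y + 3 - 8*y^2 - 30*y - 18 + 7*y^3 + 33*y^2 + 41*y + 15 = 18*c^3 + c^2*(6 - 33*y) + c*(8*y^2 - 31*y - 12) + 7*y^3 + 25*y^2 + 12*y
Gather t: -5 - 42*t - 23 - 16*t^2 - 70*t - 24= -16*t^2 - 112*t - 52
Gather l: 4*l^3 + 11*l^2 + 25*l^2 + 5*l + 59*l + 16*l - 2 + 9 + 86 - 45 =4*l^3 + 36*l^2 + 80*l + 48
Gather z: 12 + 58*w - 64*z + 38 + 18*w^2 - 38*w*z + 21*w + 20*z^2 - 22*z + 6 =18*w^2 + 79*w + 20*z^2 + z*(-38*w - 86) + 56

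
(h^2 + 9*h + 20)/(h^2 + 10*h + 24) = (h + 5)/(h + 6)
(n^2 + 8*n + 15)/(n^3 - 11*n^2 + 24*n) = (n^2 + 8*n + 15)/(n*(n^2 - 11*n + 24))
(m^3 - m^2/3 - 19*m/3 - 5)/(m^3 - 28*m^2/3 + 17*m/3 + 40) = (m + 1)/(m - 8)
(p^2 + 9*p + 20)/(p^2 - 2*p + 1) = (p^2 + 9*p + 20)/(p^2 - 2*p + 1)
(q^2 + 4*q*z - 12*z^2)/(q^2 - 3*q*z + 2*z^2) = (-q - 6*z)/(-q + z)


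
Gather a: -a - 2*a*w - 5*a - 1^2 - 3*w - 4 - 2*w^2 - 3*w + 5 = a*(-2*w - 6) - 2*w^2 - 6*w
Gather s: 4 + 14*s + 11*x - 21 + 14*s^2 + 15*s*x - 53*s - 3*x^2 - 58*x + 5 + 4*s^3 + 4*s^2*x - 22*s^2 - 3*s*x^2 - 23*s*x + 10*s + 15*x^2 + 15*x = 4*s^3 + s^2*(4*x - 8) + s*(-3*x^2 - 8*x - 29) + 12*x^2 - 32*x - 12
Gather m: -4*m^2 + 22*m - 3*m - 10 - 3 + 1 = -4*m^2 + 19*m - 12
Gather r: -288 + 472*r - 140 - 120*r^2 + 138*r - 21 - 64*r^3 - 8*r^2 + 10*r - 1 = -64*r^3 - 128*r^2 + 620*r - 450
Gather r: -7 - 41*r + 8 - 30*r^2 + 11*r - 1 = -30*r^2 - 30*r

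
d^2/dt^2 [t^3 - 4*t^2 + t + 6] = 6*t - 8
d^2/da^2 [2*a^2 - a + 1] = 4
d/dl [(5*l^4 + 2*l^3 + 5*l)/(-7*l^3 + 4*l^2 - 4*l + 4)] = (-35*l^6 + 40*l^5 - 52*l^4 + 134*l^3 + 4*l^2 + 20)/(49*l^6 - 56*l^5 + 72*l^4 - 88*l^3 + 48*l^2 - 32*l + 16)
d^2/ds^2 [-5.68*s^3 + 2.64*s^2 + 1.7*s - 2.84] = 5.28 - 34.08*s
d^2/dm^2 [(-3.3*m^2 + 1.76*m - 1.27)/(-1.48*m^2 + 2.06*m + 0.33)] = (12.411872*m^3 + 26.361168*m^2 - 28.38936*m + 15.130916)/(3.241792*m^6 - 13.536672*m^5 + 16.673088*m^4 - 2.705192*m^3 - 3.717648*m^2 - 0.673002*m - 0.035937)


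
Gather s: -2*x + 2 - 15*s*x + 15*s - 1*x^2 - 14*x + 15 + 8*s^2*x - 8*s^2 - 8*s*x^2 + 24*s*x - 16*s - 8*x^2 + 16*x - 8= s^2*(8*x - 8) + s*(-8*x^2 + 9*x - 1) - 9*x^2 + 9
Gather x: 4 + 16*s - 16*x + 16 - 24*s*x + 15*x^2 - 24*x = 16*s + 15*x^2 + x*(-24*s - 40) + 20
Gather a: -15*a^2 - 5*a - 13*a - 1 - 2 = -15*a^2 - 18*a - 3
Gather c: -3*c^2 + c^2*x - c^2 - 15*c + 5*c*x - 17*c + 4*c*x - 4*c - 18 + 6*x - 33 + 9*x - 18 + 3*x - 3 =c^2*(x - 4) + c*(9*x - 36) + 18*x - 72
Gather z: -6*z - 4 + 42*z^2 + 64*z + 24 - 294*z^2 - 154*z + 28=-252*z^2 - 96*z + 48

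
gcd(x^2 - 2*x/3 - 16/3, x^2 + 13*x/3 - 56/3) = x - 8/3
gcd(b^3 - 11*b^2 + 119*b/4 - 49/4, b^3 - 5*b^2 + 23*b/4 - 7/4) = b^2 - 4*b + 7/4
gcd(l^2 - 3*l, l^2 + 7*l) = l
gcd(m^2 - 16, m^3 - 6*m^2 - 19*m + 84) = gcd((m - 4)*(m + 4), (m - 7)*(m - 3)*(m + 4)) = m + 4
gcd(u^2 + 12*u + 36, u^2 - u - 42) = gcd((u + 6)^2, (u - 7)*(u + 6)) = u + 6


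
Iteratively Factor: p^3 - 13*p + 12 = (p - 3)*(p^2 + 3*p - 4) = (p - 3)*(p - 1)*(p + 4)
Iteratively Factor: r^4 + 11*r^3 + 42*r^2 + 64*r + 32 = (r + 2)*(r^3 + 9*r^2 + 24*r + 16) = (r + 2)*(r + 4)*(r^2 + 5*r + 4) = (r + 1)*(r + 2)*(r + 4)*(r + 4)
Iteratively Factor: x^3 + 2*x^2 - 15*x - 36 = (x + 3)*(x^2 - x - 12) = (x + 3)^2*(x - 4)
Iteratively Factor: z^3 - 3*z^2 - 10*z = (z - 5)*(z^2 + 2*z) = z*(z - 5)*(z + 2)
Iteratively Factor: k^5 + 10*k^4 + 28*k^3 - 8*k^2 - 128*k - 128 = (k + 2)*(k^4 + 8*k^3 + 12*k^2 - 32*k - 64) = (k + 2)*(k + 4)*(k^3 + 4*k^2 - 4*k - 16) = (k + 2)^2*(k + 4)*(k^2 + 2*k - 8) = (k + 2)^2*(k + 4)^2*(k - 2)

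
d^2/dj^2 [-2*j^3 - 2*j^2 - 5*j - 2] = -12*j - 4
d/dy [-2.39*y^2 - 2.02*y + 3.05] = -4.78*y - 2.02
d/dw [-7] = 0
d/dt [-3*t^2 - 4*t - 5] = -6*t - 4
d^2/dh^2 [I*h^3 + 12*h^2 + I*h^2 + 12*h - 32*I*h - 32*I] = 6*I*h + 24 + 2*I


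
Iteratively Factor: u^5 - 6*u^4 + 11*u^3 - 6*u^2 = (u)*(u^4 - 6*u^3 + 11*u^2 - 6*u) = u*(u - 3)*(u^3 - 3*u^2 + 2*u) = u^2*(u - 3)*(u^2 - 3*u + 2) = u^2*(u - 3)*(u - 2)*(u - 1)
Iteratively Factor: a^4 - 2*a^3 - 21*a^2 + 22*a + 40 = (a + 1)*(a^3 - 3*a^2 - 18*a + 40) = (a + 1)*(a + 4)*(a^2 - 7*a + 10) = (a - 5)*(a + 1)*(a + 4)*(a - 2)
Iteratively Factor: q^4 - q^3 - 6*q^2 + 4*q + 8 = (q + 2)*(q^3 - 3*q^2 + 4) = (q - 2)*(q + 2)*(q^2 - q - 2) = (q - 2)^2*(q + 2)*(q + 1)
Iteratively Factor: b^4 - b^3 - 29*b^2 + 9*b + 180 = (b - 5)*(b^3 + 4*b^2 - 9*b - 36) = (b - 5)*(b - 3)*(b^2 + 7*b + 12) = (b - 5)*(b - 3)*(b + 3)*(b + 4)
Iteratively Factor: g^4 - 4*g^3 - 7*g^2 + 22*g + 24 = (g + 2)*(g^3 - 6*g^2 + 5*g + 12) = (g - 3)*(g + 2)*(g^2 - 3*g - 4) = (g - 3)*(g + 1)*(g + 2)*(g - 4)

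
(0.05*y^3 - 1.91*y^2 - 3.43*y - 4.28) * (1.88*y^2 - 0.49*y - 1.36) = 0.094*y^5 - 3.6153*y^4 - 5.5805*y^3 - 3.7681*y^2 + 6.762*y + 5.8208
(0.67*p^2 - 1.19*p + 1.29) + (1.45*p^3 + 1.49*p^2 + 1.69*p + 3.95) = 1.45*p^3 + 2.16*p^2 + 0.5*p + 5.24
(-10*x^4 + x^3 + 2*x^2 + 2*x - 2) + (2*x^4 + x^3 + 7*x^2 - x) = -8*x^4 + 2*x^3 + 9*x^2 + x - 2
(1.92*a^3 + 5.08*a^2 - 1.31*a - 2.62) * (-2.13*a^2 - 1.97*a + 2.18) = -4.0896*a^5 - 14.6028*a^4 - 3.0317*a^3 + 19.2357*a^2 + 2.3056*a - 5.7116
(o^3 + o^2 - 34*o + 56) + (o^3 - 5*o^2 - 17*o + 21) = 2*o^3 - 4*o^2 - 51*o + 77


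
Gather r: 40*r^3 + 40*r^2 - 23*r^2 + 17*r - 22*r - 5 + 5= 40*r^3 + 17*r^2 - 5*r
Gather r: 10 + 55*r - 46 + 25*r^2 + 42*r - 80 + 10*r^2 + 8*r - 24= 35*r^2 + 105*r - 140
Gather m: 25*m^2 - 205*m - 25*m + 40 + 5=25*m^2 - 230*m + 45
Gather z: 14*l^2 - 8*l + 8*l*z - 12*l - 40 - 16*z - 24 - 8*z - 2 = 14*l^2 - 20*l + z*(8*l - 24) - 66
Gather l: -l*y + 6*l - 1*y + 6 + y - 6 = l*(6 - y)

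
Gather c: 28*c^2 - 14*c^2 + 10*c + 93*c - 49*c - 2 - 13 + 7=14*c^2 + 54*c - 8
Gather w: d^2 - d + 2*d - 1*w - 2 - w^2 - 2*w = d^2 + d - w^2 - 3*w - 2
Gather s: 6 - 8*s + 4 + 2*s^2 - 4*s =2*s^2 - 12*s + 10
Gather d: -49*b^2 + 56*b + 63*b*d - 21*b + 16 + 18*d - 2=-49*b^2 + 35*b + d*(63*b + 18) + 14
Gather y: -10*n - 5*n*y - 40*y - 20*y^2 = -10*n - 20*y^2 + y*(-5*n - 40)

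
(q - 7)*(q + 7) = q^2 - 49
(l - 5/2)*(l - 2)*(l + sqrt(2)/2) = l^3 - 9*l^2/2 + sqrt(2)*l^2/2 - 9*sqrt(2)*l/4 + 5*l + 5*sqrt(2)/2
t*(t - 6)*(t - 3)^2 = t^4 - 12*t^3 + 45*t^2 - 54*t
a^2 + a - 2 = (a - 1)*(a + 2)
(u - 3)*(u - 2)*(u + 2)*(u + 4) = u^4 + u^3 - 16*u^2 - 4*u + 48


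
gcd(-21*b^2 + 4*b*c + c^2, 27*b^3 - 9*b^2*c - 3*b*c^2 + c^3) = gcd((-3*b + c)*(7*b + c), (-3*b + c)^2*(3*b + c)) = 3*b - c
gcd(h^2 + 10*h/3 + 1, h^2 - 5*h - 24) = h + 3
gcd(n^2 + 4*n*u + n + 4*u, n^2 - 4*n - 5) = n + 1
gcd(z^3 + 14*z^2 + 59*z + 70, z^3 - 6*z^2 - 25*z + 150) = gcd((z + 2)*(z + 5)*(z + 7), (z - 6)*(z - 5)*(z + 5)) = z + 5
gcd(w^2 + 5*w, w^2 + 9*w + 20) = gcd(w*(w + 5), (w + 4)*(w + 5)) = w + 5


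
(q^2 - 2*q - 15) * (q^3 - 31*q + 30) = q^5 - 2*q^4 - 46*q^3 + 92*q^2 + 405*q - 450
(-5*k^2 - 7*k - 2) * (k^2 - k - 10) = -5*k^4 - 2*k^3 + 55*k^2 + 72*k + 20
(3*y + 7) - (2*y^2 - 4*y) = -2*y^2 + 7*y + 7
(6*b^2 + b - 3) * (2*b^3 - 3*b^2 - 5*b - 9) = 12*b^5 - 16*b^4 - 39*b^3 - 50*b^2 + 6*b + 27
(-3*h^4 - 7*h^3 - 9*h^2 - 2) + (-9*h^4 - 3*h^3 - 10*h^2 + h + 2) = -12*h^4 - 10*h^3 - 19*h^2 + h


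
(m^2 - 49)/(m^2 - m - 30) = (49 - m^2)/(-m^2 + m + 30)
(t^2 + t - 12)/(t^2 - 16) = (t - 3)/(t - 4)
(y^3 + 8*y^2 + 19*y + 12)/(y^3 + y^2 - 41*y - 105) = (y^2 + 5*y + 4)/(y^2 - 2*y - 35)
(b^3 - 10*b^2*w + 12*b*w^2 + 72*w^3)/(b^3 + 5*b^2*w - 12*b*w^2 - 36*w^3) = (-b^2 + 12*b*w - 36*w^2)/(-b^2 - 3*b*w + 18*w^2)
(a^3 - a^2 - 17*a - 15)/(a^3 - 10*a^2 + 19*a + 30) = (a + 3)/(a - 6)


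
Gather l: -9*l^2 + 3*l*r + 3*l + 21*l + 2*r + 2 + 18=-9*l^2 + l*(3*r + 24) + 2*r + 20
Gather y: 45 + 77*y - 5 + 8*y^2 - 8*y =8*y^2 + 69*y + 40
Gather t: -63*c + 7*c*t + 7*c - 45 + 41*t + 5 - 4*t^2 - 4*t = -56*c - 4*t^2 + t*(7*c + 37) - 40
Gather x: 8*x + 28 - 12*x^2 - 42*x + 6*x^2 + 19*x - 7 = -6*x^2 - 15*x + 21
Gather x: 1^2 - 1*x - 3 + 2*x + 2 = x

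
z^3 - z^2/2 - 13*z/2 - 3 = (z - 3)*(z + 1/2)*(z + 2)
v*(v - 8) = v^2 - 8*v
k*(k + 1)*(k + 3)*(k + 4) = k^4 + 8*k^3 + 19*k^2 + 12*k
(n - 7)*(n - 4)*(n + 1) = n^3 - 10*n^2 + 17*n + 28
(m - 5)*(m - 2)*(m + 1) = m^3 - 6*m^2 + 3*m + 10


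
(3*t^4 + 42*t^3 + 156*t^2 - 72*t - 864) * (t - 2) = 3*t^5 + 36*t^4 + 72*t^3 - 384*t^2 - 720*t + 1728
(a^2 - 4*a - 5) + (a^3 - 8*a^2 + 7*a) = a^3 - 7*a^2 + 3*a - 5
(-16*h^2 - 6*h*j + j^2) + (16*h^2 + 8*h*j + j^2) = 2*h*j + 2*j^2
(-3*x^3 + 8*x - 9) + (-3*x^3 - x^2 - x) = -6*x^3 - x^2 + 7*x - 9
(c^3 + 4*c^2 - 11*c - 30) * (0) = 0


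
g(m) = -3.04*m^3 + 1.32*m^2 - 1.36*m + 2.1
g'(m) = -9.12*m^2 + 2.64*m - 1.36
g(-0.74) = 5.06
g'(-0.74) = -8.31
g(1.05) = -1.39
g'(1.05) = -8.64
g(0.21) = 1.84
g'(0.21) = -1.21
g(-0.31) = 2.74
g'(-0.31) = -3.05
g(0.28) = 1.76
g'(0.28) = -1.34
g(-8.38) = 1895.17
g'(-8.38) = -663.93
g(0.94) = -0.54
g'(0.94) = -6.94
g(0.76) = 0.49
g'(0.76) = -4.62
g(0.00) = 2.10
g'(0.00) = -1.36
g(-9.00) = 2337.42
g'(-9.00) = -763.84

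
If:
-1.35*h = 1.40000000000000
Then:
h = -1.04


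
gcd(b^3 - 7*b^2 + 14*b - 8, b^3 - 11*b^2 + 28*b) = b - 4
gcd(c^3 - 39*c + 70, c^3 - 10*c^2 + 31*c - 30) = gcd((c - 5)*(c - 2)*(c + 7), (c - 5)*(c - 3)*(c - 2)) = c^2 - 7*c + 10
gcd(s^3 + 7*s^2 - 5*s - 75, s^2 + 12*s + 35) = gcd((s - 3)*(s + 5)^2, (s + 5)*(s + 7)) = s + 5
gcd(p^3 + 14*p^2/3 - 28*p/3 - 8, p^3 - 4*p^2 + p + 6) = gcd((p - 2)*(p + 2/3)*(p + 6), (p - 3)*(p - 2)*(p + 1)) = p - 2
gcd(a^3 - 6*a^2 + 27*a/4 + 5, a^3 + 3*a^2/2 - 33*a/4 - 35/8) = a^2 - 2*a - 5/4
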